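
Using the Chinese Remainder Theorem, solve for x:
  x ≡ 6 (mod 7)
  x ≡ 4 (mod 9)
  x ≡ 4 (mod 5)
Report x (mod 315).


Moduli 7, 9, 5 are pairwise coprime; by CRT there is a unique solution modulo M = 7 · 9 · 5 = 315.
Solve pairwise, accumulating the modulus:
  Start with x ≡ 6 (mod 7).
  Combine with x ≡ 4 (mod 9): since gcd(7, 9) = 1, we get a unique residue mod 63.
    Write x = 6 + 7·t and substitute into x ≡ 4 (mod 9): 7·t ≡ 4 − 6 = -2 (mod 9).
    Reduce coefficients mod 9: 7·t ≡ 7 (mod 9).
    The inverse of 7 mod 9 is 4 (since 7·4 = 28 = 3·9 + 1), so t ≡ 4·7 = 28 ≡ 1 (mod 9).
    Then x = 6 + 7·1 = 13, valid modulo lcm(7, 9) = 63: x ≡ 13 (mod 63).
  Combine with x ≡ 4 (mod 5): since gcd(63, 5) = 1, we get a unique residue mod 315.
    Write x = 13 + 63·t and substitute into x ≡ 4 (mod 5): 63·t ≡ 4 − 13 = -9 (mod 5).
    Reduce coefficients mod 5: 3·t ≡ 1 (mod 5).
    The inverse of 3 mod 5 is 2 (since 3·2 = 6 = 1·5 + 1), so t ≡ 2·1 = 2 ≡ 2 (mod 5).
    Then x = 13 + 63·2 = 139, valid modulo lcm(63, 5) = 315: x ≡ 139 (mod 315).
Verify: 139 mod 7 = 6 ✓, 139 mod 9 = 4 ✓, 139 mod 5 = 4 ✓.

x ≡ 139 (mod 315).


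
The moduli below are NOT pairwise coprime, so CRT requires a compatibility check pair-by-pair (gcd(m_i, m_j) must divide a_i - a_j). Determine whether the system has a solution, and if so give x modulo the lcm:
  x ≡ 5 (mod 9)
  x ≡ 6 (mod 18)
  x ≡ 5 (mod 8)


Moduli 9, 18, 8 are not pairwise coprime, so CRT works modulo lcm(m_i) when all pairwise compatibility conditions hold.
Pairwise compatibility: gcd(m_i, m_j) must divide a_i - a_j for every pair.
Merge one congruence at a time:
  Start: x ≡ 5 (mod 9).
  Combine with x ≡ 6 (mod 18): gcd(9, 18) = 9, and 6 - 5 = 1 is NOT divisible by 9.
    ⇒ system is inconsistent (no integer solution).

No solution (the system is inconsistent).


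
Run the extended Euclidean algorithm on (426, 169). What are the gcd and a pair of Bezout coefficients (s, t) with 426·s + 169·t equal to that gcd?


Euclidean algorithm on (426, 169) — divide until remainder is 0:
  426 = 2 · 169 + 88
  169 = 1 · 88 + 81
  88 = 1 · 81 + 7
  81 = 11 · 7 + 4
  7 = 1 · 4 + 3
  4 = 1 · 3 + 1
  3 = 3 · 1 + 0
gcd(426, 169) = 1.
Track Bezout coefficients alongside the remainders: start with r₀ = 426 = a·1 + b·0 (s = 1, t = 0) and r₁ = 169 = a·0 + b·1 (s = 0, t = 1); each new remainder r_{k+1} = r_{k-1} − q_k·r_k inherits s_{k+1} = s_{k-1} − q_k·s_k, t_{k+1} = t_{k-1} − q_k·t_k, so r_k = a·s_k + b·t_k at every step:
  q = 2: r = 88, s = 1 − 2·0 = 1, t = 0 − 2·1 = -2  (check: 426·1 + 169·(-2) = 88)
  q = 1: r = 81, s = 0 − 1·1 = -1, t = 1 − 1·(-2) = 3  (check: 426·(-1) + 169·3 = 81)
  q = 1: r = 7, s = 1 − 1·(-1) = 2, t = -2 − 1·3 = -5  (check: 426·2 + 169·(-5) = 7)
  q = 11: r = 4, s = -1 − 11·2 = -23, t = 3 − 11·(-5) = 58  (check: 426·(-23) + 169·58 = 4)
  q = 1: r = 3, s = 2 − 1·(-23) = 25, t = -5 − 1·58 = -63  (check: 426·25 + 169·(-63) = 3)
  q = 1: r = 1, s = -23 − 1·25 = -48, t = 58 − 1·(-63) = 121  (check: 426·(-48) + 169·121 = 1)
The row with r = 1 (the gcd) gives the Bezout coefficients s = -48, t = 121.
Result: 426 · (-48) + 169 · (121) = 1.

gcd(426, 169) = 1; s = -48, t = 121 (check: 426·(-48) + 169·121 = 1).


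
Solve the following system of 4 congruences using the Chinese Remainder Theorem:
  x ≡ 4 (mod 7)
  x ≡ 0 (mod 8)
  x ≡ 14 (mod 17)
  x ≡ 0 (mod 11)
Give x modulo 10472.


Product of moduli M = 7 · 8 · 17 · 11 = 10472.
Merge one congruence at a time:
  Start: x ≡ 4 (mod 7).
  Combine with x ≡ 0 (mod 8); new modulus lcm = 56.
    Write x = 4 + 7·t and substitute into x ≡ 0 (mod 8): 7·t ≡ 0 − 4 = -4 (mod 8).
    Reduce coefficients mod 8: 7·t ≡ 4 (mod 8).
    The inverse of 7 mod 8 is 7 (since 7·7 = 49 = 6·8 + 1), so t ≡ 7·4 = 28 ≡ 4 (mod 8).
    Then x = 4 + 7·4 = 32, valid modulo lcm(7, 8) = 56: x ≡ 32 (mod 56).
  Combine with x ≡ 14 (mod 17); new modulus lcm = 952.
    Write x = 32 + 56·t and substitute into x ≡ 14 (mod 17): 56·t ≡ 14 − 32 = -18 (mod 17).
    Reduce coefficients mod 17: 5·t ≡ 16 (mod 17).
    The inverse of 5 mod 17 is 7 (since 5·7 = 35 = 2·17 + 1), so t ≡ 7·16 = 112 ≡ 10 (mod 17).
    Then x = 32 + 56·10 = 592, valid modulo lcm(56, 17) = 952: x ≡ 592 (mod 952).
  Combine with x ≡ 0 (mod 11); new modulus lcm = 10472.
    Write x = 592 + 952·t and substitute into x ≡ 0 (mod 11): 952·t ≡ 0 − 592 = -592 (mod 11).
    Reduce coefficients mod 11: 6·t ≡ 2 (mod 11).
    The inverse of 6 mod 11 is 2 (since 6·2 = 12 = 1·11 + 1), so t ≡ 2·2 = 4 ≡ 4 (mod 11).
    Then x = 592 + 952·4 = 4400, valid modulo lcm(952, 11) = 10472: x ≡ 4400 (mod 10472).
Verify against each original: 4400 mod 7 = 4, 4400 mod 8 = 0, 4400 mod 17 = 14, 4400 mod 11 = 0.

x ≡ 4400 (mod 10472).


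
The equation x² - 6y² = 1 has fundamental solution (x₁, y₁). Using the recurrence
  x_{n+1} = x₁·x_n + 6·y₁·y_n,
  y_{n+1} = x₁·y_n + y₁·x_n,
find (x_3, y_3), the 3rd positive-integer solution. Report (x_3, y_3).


Step 1: Find the fundamental solution (x₁, y₁) of x² - 6y² = 1.
  Expand √6 as a continued fraction. a₀ = ⌊√6⌋ = 2; iterate m_{k+1} = d_k·a_k − m_k, d_{k+1} = (6 − m_{k+1}²)/d_k, a_{k+1} = ⌊(a₀ + m_{k+1})/d_{k+1}⌋ (starting m₀ = 0, d₀ = 1), with convergents p_k = a_k·p_{k-1} + p_{k-2}, q_k = a_k·q_{k-1} + q_{k-2} (p₋₁ = 1, q₋₁ = 0):
  k = 0: a₀ = 2; p₀/q₀ = 2/1; p₀² − 6·q₀² = 4 − 6 = -2.
  k = 1: m = 2, d = 2, a = ⌊(2 + 2)/2⌋ = 2; p/q = (2·2 + 1)/(2·1 + 0) = 5/2; p² − 6·q² = 25 − 24 = 1.
  The first convergent with p² − 6·q² = 1 gives the fundamental solution (x₁, y₁) = (5, 2).
Step 2: Apply the recurrence (x_{n+1}, y_{n+1}) = (x₁x_n + 6y₁y_n, x₁y_n + y₁x_n) repeatedly.
  From (x_1, y_1) = (5, 2): x_2 = 5·5 + 6·2·2 = 49; y_2 = 5·2 + 2·5 = 20.
  From (x_2, y_2) = (49, 20): x_3 = 5·49 + 6·2·20 = 485; y_3 = 5·20 + 2·49 = 198.
Step 3: Verify x_3² - 6·y_3² = 235225 - 235224 = 1 (should be 1). ✓

(x_1, y_1) = (5, 2); (x_3, y_3) = (485, 198).


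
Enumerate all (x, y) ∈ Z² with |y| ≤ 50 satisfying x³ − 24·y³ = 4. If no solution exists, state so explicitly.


The equation is x³ - 24y³ = 4. For fixed y, x³ = 24·y³ + 4, so a solution requires the RHS to be a perfect cube.
Strategy: iterate y from -50 to 50, compute RHS = 24·y³ + 4, and check whether it is a (positive or negative) perfect cube.
Check small values of y:
  y = 0: RHS = 4 is not a perfect cube.
  y = 1: RHS = 28 is not a perfect cube.
  y = -1: RHS = -20 is not a perfect cube.
  y = 2: RHS = 196 is not a perfect cube.
  y = -2: RHS = -188 is not a perfect cube.
  y = 3: RHS = 652 is not a perfect cube.
  y = -3: RHS = -644 is not a perfect cube.
Continuing the search up to |y| = 50 finds no solutions either.
No (x, y) in the scanned range satisfies the equation.

No integer solutions with |y| ≤ 50.


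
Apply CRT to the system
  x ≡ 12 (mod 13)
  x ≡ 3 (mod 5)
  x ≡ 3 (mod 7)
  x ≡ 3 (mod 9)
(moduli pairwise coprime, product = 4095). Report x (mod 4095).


Product of moduli M = 13 · 5 · 7 · 9 = 4095.
Merge one congruence at a time:
  Start: x ≡ 12 (mod 13).
  Combine with x ≡ 3 (mod 5); new modulus lcm = 65.
    Write x = 12 + 13·t and substitute into x ≡ 3 (mod 5): 13·t ≡ 3 − 12 = -9 (mod 5).
    Reduce coefficients mod 5: 3·t ≡ 1 (mod 5).
    The inverse of 3 mod 5 is 2 (since 3·2 = 6 = 1·5 + 1), so t ≡ 2·1 = 2 ≡ 2 (mod 5).
    Then x = 12 + 13·2 = 38, valid modulo lcm(13, 5) = 65: x ≡ 38 (mod 65).
  Combine with x ≡ 3 (mod 7); new modulus lcm = 455.
    Write x = 38 + 65·t and substitute into x ≡ 3 (mod 7): 65·t ≡ 3 − 38 = -35 (mod 7).
    Reduce coefficients mod 7: 2·t ≡ 0 (mod 7).
    The inverse of 2 mod 7 is 4 (since 2·4 = 8 = 1·7 + 1), so t ≡ 4·0 = 0 ≡ 0 (mod 7).
    Then x = 38 + 65·0 = 38, valid modulo lcm(65, 7) = 455: x ≡ 38 (mod 455).
  Combine with x ≡ 3 (mod 9); new modulus lcm = 4095.
    Write x = 38 + 455·t and substitute into x ≡ 3 (mod 9): 455·t ≡ 3 − 38 = -35 (mod 9).
    Reduce coefficients mod 9: 5·t ≡ 1 (mod 9).
    The inverse of 5 mod 9 is 2 (since 5·2 = 10 = 1·9 + 1), so t ≡ 2·1 = 2 ≡ 2 (mod 9).
    Then x = 38 + 455·2 = 948, valid modulo lcm(455, 9) = 4095: x ≡ 948 (mod 4095).
Verify against each original: 948 mod 13 = 12, 948 mod 5 = 3, 948 mod 7 = 3, 948 mod 9 = 3.

x ≡ 948 (mod 4095).


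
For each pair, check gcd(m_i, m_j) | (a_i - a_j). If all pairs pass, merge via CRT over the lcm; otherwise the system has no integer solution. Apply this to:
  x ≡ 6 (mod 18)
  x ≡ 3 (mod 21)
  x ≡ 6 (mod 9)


Moduli 18, 21, 9 are not pairwise coprime, so CRT works modulo lcm(m_i) when all pairwise compatibility conditions hold.
Pairwise compatibility: gcd(m_i, m_j) must divide a_i - a_j for every pair.
Merge one congruence at a time:
  Start: x ≡ 6 (mod 18).
  Combine with x ≡ 3 (mod 21): gcd(18, 21) = 3; 3 - 6 = -3, which IS divisible by 3, so compatible.
    Write x = 6 + 18·t and substitute into x ≡ 3 (mod 21): 18·t ≡ 3 − 6 = -3 (mod 21).
    Divide the congruence (and modulus) by g = 3: 6·t ≡ -1 (mod 7).
    Reduce coefficients mod 7: 6·t ≡ 6 (mod 7).
    The inverse of 6 mod 7 is 6 (since 6·6 = 36 = 5·7 + 1), so t ≡ 6·6 = 36 ≡ 1 (mod 7).
    Then x = 6 + 18·1 = 24, valid modulo lcm(18, 21) = 126: x ≡ 24 (mod 126).
  Combine with x ≡ 6 (mod 9): gcd(126, 9) = 9; 6 - 24 = -18, which IS divisible by 9, so compatible.
    Write x = 24 + 126·t and substitute into x ≡ 6 (mod 9): 126·t ≡ 6 − 24 = -18 (mod 9).
    Divide the congruence (and modulus) by g = 9: 14·t ≡ -2 (mod 1).
    Modulo 1 every t works; take t = 0.
    Then x = 24 + 126·0 = 24, valid modulo lcm(126, 9) = 126: x ≡ 24 (mod 126).
Verify: 24 mod 18 = 6, 24 mod 21 = 3, 24 mod 9 = 6.

x ≡ 24 (mod 126).


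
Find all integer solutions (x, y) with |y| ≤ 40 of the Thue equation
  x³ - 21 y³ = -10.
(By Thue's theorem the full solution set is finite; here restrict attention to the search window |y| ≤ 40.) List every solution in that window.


The equation is x³ - 21y³ = -10. For fixed y, x³ = 21·y³ − 10, so a solution requires the RHS to be a perfect cube.
Strategy: iterate y from -40 to 40, compute RHS = 21·y³ − 10, and check whether it is a (positive or negative) perfect cube.
Check small values of y:
  y = 0: RHS = -10 is not a perfect cube.
  y = 1: RHS = 11 is not a perfect cube.
  y = -1: RHS = -31 is not a perfect cube.
  y = 2: RHS = 158 is not a perfect cube.
  y = -2: RHS = -178 is not a perfect cube.
  y = 3: RHS = 557 is not a perfect cube.
  y = -3: RHS = -577 is not a perfect cube.
Continuing the search up to |y| = 40 finds no solutions either.
No (x, y) in the scanned range satisfies the equation.

No integer solutions with |y| ≤ 40.


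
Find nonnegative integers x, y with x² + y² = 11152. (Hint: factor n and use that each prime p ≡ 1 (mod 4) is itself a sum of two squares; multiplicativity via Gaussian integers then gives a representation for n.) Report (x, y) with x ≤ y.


Step 1: Factor n = 11152 = 2^4 · 17 · 41.
Step 2: Check the mod-4 condition on each prime factor: 2 = 2 (special); 17 ≡ 1 (mod 4), exponent 1; 41 ≡ 1 (mod 4), exponent 1.
All primes ≡ 3 (mod 4) appear to even exponent (or don't appear), so by the two-squares theorem n IS expressible as a sum of two squares.
Step 3: Build a representation. Group n = k² · m with k = 4 and m = 17 · 41 = 697 (a product of primes ≡ 1 (mod 4)); a representation of m scales to one of n via (k·x)² + (k·y)² = k²(x² + y²). Each prime p ≡ 1 (mod 4) is itself a sum of two squares; find a² by testing p − a² for a perfect square:
  17: 17 − 1² = 16 = 4² ⇒ 17 = 1² + 4².
  41: 41 − 1² = 40, 41 − 2² = 37, 41 − 3² = 32, 41 − 4² = 25 = 5² ⇒ 41 = 4² + 5².
  Combine using the Brahmagupta–Fibonacci identity (a² + b²)(c² + d²) = (ac − bd)² + (ad + bc)² = (ac + bd)² + (ad − bc)²:
  17 · 41 = 697: from (1² + 4²)(4² + 5²), take (1·4 − 4·5, 1·5 + 4·4) = (4 − 20, 5 + 16) = (-16, 21); dropping signs (only squares matter) gives (16, 21); check 16² + 21² = 256 + 441 = 697 ✓.
  Scale by k = 4: (4·16, 4·21) = (64, 84).
Step 4: Order so x ≤ y and verify: 64² + 84² = 4096 + 7056 = 11152 = n. ✓

n = 11152 = 64² + 84² (one valid representation with x ≤ y).


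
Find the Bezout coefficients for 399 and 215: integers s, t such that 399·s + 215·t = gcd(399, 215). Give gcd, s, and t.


Euclidean algorithm on (399, 215) — divide until remainder is 0:
  399 = 1 · 215 + 184
  215 = 1 · 184 + 31
  184 = 5 · 31 + 29
  31 = 1 · 29 + 2
  29 = 14 · 2 + 1
  2 = 2 · 1 + 0
gcd(399, 215) = 1.
Track Bezout coefficients alongside the remainders: start with r₀ = 399 = a·1 + b·0 (s = 1, t = 0) and r₁ = 215 = a·0 + b·1 (s = 0, t = 1); each new remainder r_{k+1} = r_{k-1} − q_k·r_k inherits s_{k+1} = s_{k-1} − q_k·s_k, t_{k+1} = t_{k-1} − q_k·t_k, so r_k = a·s_k + b·t_k at every step:
  q = 1: r = 184, s = 1 − 1·0 = 1, t = 0 − 1·1 = -1  (check: 399·1 + 215·(-1) = 184)
  q = 1: r = 31, s = 0 − 1·1 = -1, t = 1 − 1·(-1) = 2  (check: 399·(-1) + 215·2 = 31)
  q = 5: r = 29, s = 1 − 5·(-1) = 6, t = -1 − 5·2 = -11  (check: 399·6 + 215·(-11) = 29)
  q = 1: r = 2, s = -1 − 1·6 = -7, t = 2 − 1·(-11) = 13  (check: 399·(-7) + 215·13 = 2)
  q = 14: r = 1, s = 6 − 14·(-7) = 104, t = -11 − 14·13 = -193  (check: 399·104 + 215·(-193) = 1)
The row with r = 1 (the gcd) gives the Bezout coefficients s = 104, t = -193.
Result: 399 · (104) + 215 · (-193) = 1.

gcd(399, 215) = 1; s = 104, t = -193 (check: 399·104 + 215·(-193) = 1).


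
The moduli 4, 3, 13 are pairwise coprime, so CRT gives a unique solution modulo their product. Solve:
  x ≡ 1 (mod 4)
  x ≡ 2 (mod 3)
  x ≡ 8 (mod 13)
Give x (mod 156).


Moduli 4, 3, 13 are pairwise coprime; by CRT there is a unique solution modulo M = 4 · 3 · 13 = 156.
Solve pairwise, accumulating the modulus:
  Start with x ≡ 1 (mod 4).
  Combine with x ≡ 2 (mod 3): since gcd(4, 3) = 1, we get a unique residue mod 12.
    Write x = 1 + 4·t and substitute into x ≡ 2 (mod 3): 4·t ≡ 2 − 1 = 1 (mod 3).
    Reduce coefficients mod 3: 1·t ≡ 1 (mod 3).
    So t ≡ 1 (mod 3).
    Then x = 1 + 4·1 = 5, valid modulo lcm(4, 3) = 12: x ≡ 5 (mod 12).
  Combine with x ≡ 8 (mod 13): since gcd(12, 13) = 1, we get a unique residue mod 156.
    Write x = 5 + 12·t and substitute into x ≡ 8 (mod 13): 12·t ≡ 8 − 5 = 3 (mod 13).
    The inverse of 12 mod 13 is 12 (since 12·12 = 144 = 11·13 + 1), so t ≡ 12·3 = 36 ≡ 10 (mod 13).
    Then x = 5 + 12·10 = 125, valid modulo lcm(12, 13) = 156: x ≡ 125 (mod 156).
Verify: 125 mod 4 = 1 ✓, 125 mod 3 = 2 ✓, 125 mod 13 = 8 ✓.

x ≡ 125 (mod 156).


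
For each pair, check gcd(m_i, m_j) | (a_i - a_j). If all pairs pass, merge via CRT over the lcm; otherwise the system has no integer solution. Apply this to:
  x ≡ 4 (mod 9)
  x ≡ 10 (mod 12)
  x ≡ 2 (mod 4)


Moduli 9, 12, 4 are not pairwise coprime, so CRT works modulo lcm(m_i) when all pairwise compatibility conditions hold.
Pairwise compatibility: gcd(m_i, m_j) must divide a_i - a_j for every pair.
Merge one congruence at a time:
  Start: x ≡ 4 (mod 9).
  Combine with x ≡ 10 (mod 12): gcd(9, 12) = 3; 10 - 4 = 6, which IS divisible by 3, so compatible.
    Write x = 4 + 9·t and substitute into x ≡ 10 (mod 12): 9·t ≡ 10 − 4 = 6 (mod 12).
    Divide the congruence (and modulus) by g = 3: 3·t ≡ 2 (mod 4).
    The inverse of 3 mod 4 is 3 (since 3·3 = 9 = 2·4 + 1), so t ≡ 3·2 = 6 ≡ 2 (mod 4).
    Then x = 4 + 9·2 = 22, valid modulo lcm(9, 12) = 36: x ≡ 22 (mod 36).
  Combine with x ≡ 2 (mod 4): gcd(36, 4) = 4; 2 - 22 = -20, which IS divisible by 4, so compatible.
    Write x = 22 + 36·t and substitute into x ≡ 2 (mod 4): 36·t ≡ 2 − 22 = -20 (mod 4).
    Divide the congruence (and modulus) by g = 4: 9·t ≡ -5 (mod 1).
    Modulo 1 every t works; take t = 0.
    Then x = 22 + 36·0 = 22, valid modulo lcm(36, 4) = 36: x ≡ 22 (mod 36).
Verify: 22 mod 9 = 4, 22 mod 12 = 10, 22 mod 4 = 2.

x ≡ 22 (mod 36).


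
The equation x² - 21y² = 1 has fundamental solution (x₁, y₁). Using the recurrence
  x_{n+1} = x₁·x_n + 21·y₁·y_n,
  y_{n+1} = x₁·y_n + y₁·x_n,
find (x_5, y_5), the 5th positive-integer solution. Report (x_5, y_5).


Step 1: Find the fundamental solution (x₁, y₁) of x² - 21y² = 1.
  Expand √21 as a continued fraction. a₀ = ⌊√21⌋ = 4; iterate m_{k+1} = d_k·a_k − m_k, d_{k+1} = (21 − m_{k+1}²)/d_k, a_{k+1} = ⌊(a₀ + m_{k+1})/d_{k+1}⌋ (starting m₀ = 0, d₀ = 1), with convergents p_k = a_k·p_{k-1} + p_{k-2}, q_k = a_k·q_{k-1} + q_{k-2} (p₋₁ = 1, q₋₁ = 0):
  k = 0: a₀ = 4; p₀/q₀ = 4/1; p₀² − 21·q₀² = 16 − 21 = -5.
  k = 1: m = 4, d = 5, a = ⌊(4 + 4)/5⌋ = 1; p/q = (1·4 + 1)/(1·1 + 0) = 5/1; p² − 21·q² = 25 − 21 = 4.
  k = 2: m = 1, d = 4, a = ⌊(4 + 1)/4⌋ = 1; p/q = (1·5 + 4)/(1·1 + 1) = 9/2; p² − 21·q² = 81 − 84 = -3.
  k = 3: m = 3, d = 3, a = ⌊(4 + 3)/3⌋ = 2; p/q = (2·9 + 5)/(2·2 + 1) = 23/5; p² − 21·q² = 529 − 525 = 4.
  k = 4: m = 3, d = 4, a = ⌊(4 + 3)/4⌋ = 1; p/q = (1·23 + 9)/(1·5 + 2) = 32/7; p² − 21·q² = 1024 − 1029 = -5.
  k = 5: m = 1, d = 5, a = ⌊(4 + 1)/5⌋ = 1; p/q = (1·32 + 23)/(1·7 + 5) = 55/12; p² − 21·q² = 3025 − 3024 = 1.
  The first convergent with p² − 21·q² = 1 gives the fundamental solution (x₁, y₁) = (55, 12).
Step 2: Apply the recurrence (x_{n+1}, y_{n+1}) = (x₁x_n + 21y₁y_n, x₁y_n + y₁x_n) repeatedly.
  From (x_1, y_1) = (55, 12): x_2 = 55·55 + 21·12·12 = 6049; y_2 = 55·12 + 12·55 = 1320.
  From (x_2, y_2) = (6049, 1320): x_3 = 55·6049 + 21·12·1320 = 665335; y_3 = 55·1320 + 12·6049 = 145188.
  From (x_3, y_3) = (665335, 145188): x_4 = 55·665335 + 21·12·145188 = 73180801; y_4 = 55·145188 + 12·665335 = 15969360.
  From (x_4, y_4) = (73180801, 15969360): x_5 = 55·73180801 + 21·12·15969360 = 8049222775; y_5 = 55·15969360 + 12·73180801 = 1756484412.
Step 3: Verify x_5² - 21·y_5² = 64789987281578700625 - 64789987281578700624 = 1 (should be 1). ✓

(x_1, y_1) = (55, 12); (x_5, y_5) = (8049222775, 1756484412).


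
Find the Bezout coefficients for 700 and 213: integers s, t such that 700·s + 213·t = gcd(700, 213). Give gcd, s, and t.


Euclidean algorithm on (700, 213) — divide until remainder is 0:
  700 = 3 · 213 + 61
  213 = 3 · 61 + 30
  61 = 2 · 30 + 1
  30 = 30 · 1 + 0
gcd(700, 213) = 1.
Track Bezout coefficients alongside the remainders: start with r₀ = 700 = a·1 + b·0 (s = 1, t = 0) and r₁ = 213 = a·0 + b·1 (s = 0, t = 1); each new remainder r_{k+1} = r_{k-1} − q_k·r_k inherits s_{k+1} = s_{k-1} − q_k·s_k, t_{k+1} = t_{k-1} − q_k·t_k, so r_k = a·s_k + b·t_k at every step:
  q = 3: r = 61, s = 1 − 3·0 = 1, t = 0 − 3·1 = -3  (check: 700·1 + 213·(-3) = 61)
  q = 3: r = 30, s = 0 − 3·1 = -3, t = 1 − 3·(-3) = 10  (check: 700·(-3) + 213·10 = 30)
  q = 2: r = 1, s = 1 − 2·(-3) = 7, t = -3 − 2·10 = -23  (check: 700·7 + 213·(-23) = 1)
The row with r = 1 (the gcd) gives the Bezout coefficients s = 7, t = -23.
Result: 700 · (7) + 213 · (-23) = 1.

gcd(700, 213) = 1; s = 7, t = -23 (check: 700·7 + 213·(-23) = 1).


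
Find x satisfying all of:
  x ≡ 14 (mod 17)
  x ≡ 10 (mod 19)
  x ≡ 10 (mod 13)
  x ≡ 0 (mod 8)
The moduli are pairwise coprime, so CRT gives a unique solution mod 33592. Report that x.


Product of moduli M = 17 · 19 · 13 · 8 = 33592.
Merge one congruence at a time:
  Start: x ≡ 14 (mod 17).
  Combine with x ≡ 10 (mod 19); new modulus lcm = 323.
    Write x = 14 + 17·t and substitute into x ≡ 10 (mod 19): 17·t ≡ 10 − 14 = -4 (mod 19).
    Reduce coefficients mod 19: 17·t ≡ 15 (mod 19).
    The inverse of 17 mod 19 is 9 (since 17·9 = 153 = 8·19 + 1), so t ≡ 9·15 = 135 ≡ 2 (mod 19).
    Then x = 14 + 17·2 = 48, valid modulo lcm(17, 19) = 323: x ≡ 48 (mod 323).
  Combine with x ≡ 10 (mod 13); new modulus lcm = 4199.
    Write x = 48 + 323·t and substitute into x ≡ 10 (mod 13): 323·t ≡ 10 − 48 = -38 (mod 13).
    Reduce coefficients mod 13: 11·t ≡ 1 (mod 13).
    The inverse of 11 mod 13 is 6 (since 11·6 = 66 = 5·13 + 1), so t ≡ 6·1 = 6 ≡ 6 (mod 13).
    Then x = 48 + 323·6 = 1986, valid modulo lcm(323, 13) = 4199: x ≡ 1986 (mod 4199).
  Combine with x ≡ 0 (mod 8); new modulus lcm = 33592.
    Write x = 1986 + 4199·t and substitute into x ≡ 0 (mod 8): 4199·t ≡ 0 − 1986 = -1986 (mod 8).
    Reduce coefficients mod 8: 7·t ≡ 6 (mod 8).
    The inverse of 7 mod 8 is 7 (since 7·7 = 49 = 6·8 + 1), so t ≡ 7·6 = 42 ≡ 2 (mod 8).
    Then x = 1986 + 4199·2 = 10384, valid modulo lcm(4199, 8) = 33592: x ≡ 10384 (mod 33592).
Verify against each original: 10384 mod 17 = 14, 10384 mod 19 = 10, 10384 mod 13 = 10, 10384 mod 8 = 0.

x ≡ 10384 (mod 33592).


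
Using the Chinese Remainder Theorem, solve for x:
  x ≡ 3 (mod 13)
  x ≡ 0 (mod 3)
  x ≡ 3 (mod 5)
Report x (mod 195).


Moduli 13, 3, 5 are pairwise coprime; by CRT there is a unique solution modulo M = 13 · 3 · 5 = 195.
Solve pairwise, accumulating the modulus:
  Start with x ≡ 3 (mod 13).
  Combine with x ≡ 0 (mod 3): since gcd(13, 3) = 1, we get a unique residue mod 39.
    Write x = 3 + 13·t and substitute into x ≡ 0 (mod 3): 13·t ≡ 0 − 3 = -3 (mod 3).
    Reduce coefficients mod 3: 1·t ≡ 0 (mod 3).
    So t ≡ 0 (mod 3).
    Then x = 3 + 13·0 = 3, valid modulo lcm(13, 3) = 39: x ≡ 3 (mod 39).
  Combine with x ≡ 3 (mod 5): since gcd(39, 5) = 1, we get a unique residue mod 195.
    Write x = 3 + 39·t and substitute into x ≡ 3 (mod 5): 39·t ≡ 3 − 3 = 0 (mod 5).
    Reduce coefficients mod 5: 4·t ≡ 0 (mod 5).
    The inverse of 4 mod 5 is 4 (since 4·4 = 16 = 3·5 + 1), so t ≡ 4·0 = 0 ≡ 0 (mod 5).
    Then x = 3 + 39·0 = 3, valid modulo lcm(39, 5) = 195: x ≡ 3 (mod 195).
Verify: 3 mod 13 = 3 ✓, 3 mod 3 = 0 ✓, 3 mod 5 = 3 ✓.

x ≡ 3 (mod 195).


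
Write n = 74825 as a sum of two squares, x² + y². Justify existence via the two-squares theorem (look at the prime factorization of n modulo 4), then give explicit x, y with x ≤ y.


Step 1: Factor n = 74825 = 5^2 · 41 · 73.
Step 2: Check the mod-4 condition on each prime factor: 5 ≡ 1 (mod 4), exponent 2; 41 ≡ 1 (mod 4), exponent 1; 73 ≡ 1 (mod 4), exponent 1.
All primes ≡ 3 (mod 4) appear to even exponent (or don't appear), so by the two-squares theorem n IS expressible as a sum of two squares.
Step 3: Build a representation. Group n = k² · m with k = 5 and m = 41 · 73 = 2993 (a product of primes ≡ 1 (mod 4)); a representation of m scales to one of n via (k·x)² + (k·y)² = k²(x² + y²). Each prime p ≡ 1 (mod 4) is itself a sum of two squares; find a² by testing p − a² for a perfect square:
  41: 41 − 1² = 40, 41 − 2² = 37, 41 − 3² = 32, 41 − 4² = 25 = 5² ⇒ 41 = 4² + 5².
  73: 73 − 1² = 72, 73 − 2² = 69, 73 − 3² = 64 = 8² ⇒ 73 = 3² + 8².
  Combine using the Brahmagupta–Fibonacci identity (a² + b²)(c² + d²) = (ac − bd)² + (ad + bc)² = (ac + bd)² + (ad − bc)²:
  41 · 73 = 2993: from (4² + 5²)(3² + 8²), take (4·3 − 5·8, 4·8 + 5·3) = (12 − 40, 32 + 15) = (-28, 47); dropping signs (only squares matter) gives (28, 47); check 28² + 47² = 784 + 2209 = 2993 ✓.
  Scale by k = 5: (5·28, 5·47) = (140, 235).
Step 4: Order so x ≤ y and verify: 140² + 235² = 19600 + 55225 = 74825 = n. ✓

n = 74825 = 140² + 235² (one valid representation with x ≤ y).


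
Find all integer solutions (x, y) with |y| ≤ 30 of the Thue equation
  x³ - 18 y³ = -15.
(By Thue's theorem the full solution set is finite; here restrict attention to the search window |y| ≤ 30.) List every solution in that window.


The equation is x³ - 18y³ = -15. For fixed y, x³ = 18·y³ − 15, so a solution requires the RHS to be a perfect cube.
Strategy: iterate y from -30 to 30, compute RHS = 18·y³ − 15, and check whether it is a (positive or negative) perfect cube.
Check small values of y:
  y = 0: RHS = -15 is not a perfect cube.
  y = 1: RHS = 3 is not a perfect cube.
  y = -1: RHS = -33 is not a perfect cube.
  y = 2: RHS = 129 is not a perfect cube.
  y = -2: RHS = -159 is not a perfect cube.
  y = 3: RHS = 471 is not a perfect cube.
  y = -3: RHS = -501 is not a perfect cube.
Continuing the search up to |y| = 30 finds no solutions either.
No (x, y) in the scanned range satisfies the equation.

No integer solutions with |y| ≤ 30.


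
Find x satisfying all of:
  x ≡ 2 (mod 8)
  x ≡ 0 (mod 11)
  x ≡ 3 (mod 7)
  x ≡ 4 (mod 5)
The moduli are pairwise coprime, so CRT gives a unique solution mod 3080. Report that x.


Product of moduli M = 8 · 11 · 7 · 5 = 3080.
Merge one congruence at a time:
  Start: x ≡ 2 (mod 8).
  Combine with x ≡ 0 (mod 11); new modulus lcm = 88.
    Write x = 2 + 8·t and substitute into x ≡ 0 (mod 11): 8·t ≡ 0 − 2 = -2 (mod 11).
    Reduce coefficients mod 11: 8·t ≡ 9 (mod 11).
    The inverse of 8 mod 11 is 7 (since 8·7 = 56 = 5·11 + 1), so t ≡ 7·9 = 63 ≡ 8 (mod 11).
    Then x = 2 + 8·8 = 66, valid modulo lcm(8, 11) = 88: x ≡ 66 (mod 88).
  Combine with x ≡ 3 (mod 7); new modulus lcm = 616.
    Write x = 66 + 88·t and substitute into x ≡ 3 (mod 7): 88·t ≡ 3 − 66 = -63 (mod 7).
    Reduce coefficients mod 7: 4·t ≡ 0 (mod 7).
    The inverse of 4 mod 7 is 2 (since 4·2 = 8 = 1·7 + 1), so t ≡ 2·0 = 0 ≡ 0 (mod 7).
    Then x = 66 + 88·0 = 66, valid modulo lcm(88, 7) = 616: x ≡ 66 (mod 616).
  Combine with x ≡ 4 (mod 5); new modulus lcm = 3080.
    Write x = 66 + 616·t and substitute into x ≡ 4 (mod 5): 616·t ≡ 4 − 66 = -62 (mod 5).
    Reduce coefficients mod 5: 1·t ≡ 3 (mod 5).
    So t ≡ 3 (mod 5).
    Then x = 66 + 616·3 = 1914, valid modulo lcm(616, 5) = 3080: x ≡ 1914 (mod 3080).
Verify against each original: 1914 mod 8 = 2, 1914 mod 11 = 0, 1914 mod 7 = 3, 1914 mod 5 = 4.

x ≡ 1914 (mod 3080).


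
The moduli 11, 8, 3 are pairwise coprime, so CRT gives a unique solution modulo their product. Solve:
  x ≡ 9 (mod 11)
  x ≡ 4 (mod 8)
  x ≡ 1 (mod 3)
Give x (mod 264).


Moduli 11, 8, 3 are pairwise coprime; by CRT there is a unique solution modulo M = 11 · 8 · 3 = 264.
Solve pairwise, accumulating the modulus:
  Start with x ≡ 9 (mod 11).
  Combine with x ≡ 4 (mod 8): since gcd(11, 8) = 1, we get a unique residue mod 88.
    Write x = 9 + 11·t and substitute into x ≡ 4 (mod 8): 11·t ≡ 4 − 9 = -5 (mod 8).
    Reduce coefficients mod 8: 3·t ≡ 3 (mod 8).
    The inverse of 3 mod 8 is 3 (since 3·3 = 9 = 1·8 + 1), so t ≡ 3·3 = 9 ≡ 1 (mod 8).
    Then x = 9 + 11·1 = 20, valid modulo lcm(11, 8) = 88: x ≡ 20 (mod 88).
  Combine with x ≡ 1 (mod 3): since gcd(88, 3) = 1, we get a unique residue mod 264.
    Write x = 20 + 88·t and substitute into x ≡ 1 (mod 3): 88·t ≡ 1 − 20 = -19 (mod 3).
    Reduce coefficients mod 3: 1·t ≡ 2 (mod 3).
    So t ≡ 2 (mod 3).
    Then x = 20 + 88·2 = 196, valid modulo lcm(88, 3) = 264: x ≡ 196 (mod 264).
Verify: 196 mod 11 = 9 ✓, 196 mod 8 = 4 ✓, 196 mod 3 = 1 ✓.

x ≡ 196 (mod 264).


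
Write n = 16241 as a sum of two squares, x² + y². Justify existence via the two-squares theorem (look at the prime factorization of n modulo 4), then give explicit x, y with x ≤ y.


Step 1: Factor n = 16241 = 109 · 149.
Step 2: Check the mod-4 condition on each prime factor: 109 ≡ 1 (mod 4), exponent 1; 149 ≡ 1 (mod 4), exponent 1.
All primes ≡ 3 (mod 4) appear to even exponent (or don't appear), so by the two-squares theorem n IS expressible as a sum of two squares.
Step 3: Build a representation. Here n = 109 · 149 is a product of primes ≡ 1 (mod 4). Each prime p ≡ 1 (mod 4) is itself a sum of two squares; find a² by testing p − a² for a perfect square:
  109: 109 − 1² = 108, 109 − 2² = 105, 109 − 3² = 100 = 10² ⇒ 109 = 3² + 10².
  149: 149 − 1² = 148, 149 − 2² = 145, 149 − 3² = 140, 149 − 4² = 133, 149 − 5² = 124, 149 − 6² = 113, 149 − 7² = 100 = 10² ⇒ 149 = 7² + 10².
  Combine using the Brahmagupta–Fibonacci identity (a² + b²)(c² + d²) = (ac − bd)² + (ad + bc)² = (ac + bd)² + (ad − bc)²:
  109 · 149 = 16241: from (3² + 10²)(7² + 10²), take (3·7 − 10·10, 3·10 + 10·7) = (21 − 100, 30 + 70) = (-79, 100); dropping signs (only squares matter) gives (79, 100); check 79² + 100² = 6241 + 10000 = 16241 ✓.
Step 4: Order so x ≤ y and verify: 79² + 100² = 6241 + 10000 = 16241 = n. ✓

n = 16241 = 79² + 100² (one valid representation with x ≤ y).


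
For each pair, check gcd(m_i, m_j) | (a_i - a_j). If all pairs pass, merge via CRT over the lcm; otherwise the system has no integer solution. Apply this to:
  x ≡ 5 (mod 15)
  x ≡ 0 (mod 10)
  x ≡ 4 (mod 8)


Moduli 15, 10, 8 are not pairwise coprime, so CRT works modulo lcm(m_i) when all pairwise compatibility conditions hold.
Pairwise compatibility: gcd(m_i, m_j) must divide a_i - a_j for every pair.
Merge one congruence at a time:
  Start: x ≡ 5 (mod 15).
  Combine with x ≡ 0 (mod 10): gcd(15, 10) = 5; 0 - 5 = -5, which IS divisible by 5, so compatible.
    Write x = 5 + 15·t and substitute into x ≡ 0 (mod 10): 15·t ≡ 0 − 5 = -5 (mod 10).
    Divide the congruence (and modulus) by g = 5: 3·t ≡ -1 (mod 2).
    Reduce coefficients mod 2: 1·t ≡ 1 (mod 2).
    So t ≡ 1 (mod 2).
    Then x = 5 + 15·1 = 20, valid modulo lcm(15, 10) = 30: x ≡ 20 (mod 30).
  Combine with x ≡ 4 (mod 8): gcd(30, 8) = 2; 4 - 20 = -16, which IS divisible by 2, so compatible.
    Write x = 20 + 30·t and substitute into x ≡ 4 (mod 8): 30·t ≡ 4 − 20 = -16 (mod 8).
    Divide the congruence (and modulus) by g = 2: 15·t ≡ -8 (mod 4).
    Reduce coefficients mod 4: 3·t ≡ 0 (mod 4).
    The inverse of 3 mod 4 is 3 (since 3·3 = 9 = 2·4 + 1), so t ≡ 3·0 = 0 ≡ 0 (mod 4).
    Then x = 20 + 30·0 = 20, valid modulo lcm(30, 8) = 120: x ≡ 20 (mod 120).
Verify: 20 mod 15 = 5, 20 mod 10 = 0, 20 mod 8 = 4.

x ≡ 20 (mod 120).


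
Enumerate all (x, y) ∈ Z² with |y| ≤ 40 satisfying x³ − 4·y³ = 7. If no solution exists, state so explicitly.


The equation is x³ - 4y³ = 7. For fixed y, x³ = 4·y³ + 7, so a solution requires the RHS to be a perfect cube.
Strategy: iterate y from -40 to 40, compute RHS = 4·y³ + 7, and check whether it is a (positive or negative) perfect cube.
Check small values of y:
  y = 0: RHS = 7 is not a perfect cube.
  y = 1: RHS = 11 is not a perfect cube.
  y = -1: RHS = 3 is not a perfect cube.
  y = 2: RHS = 39 is not a perfect cube.
  y = -2: RHS = -25 is not a perfect cube.
  y = 3: RHS = 115 is not a perfect cube.
  y = -3: RHS = -101 is not a perfect cube.
Continuing the search up to |y| = 40 finds no solutions either.
No (x, y) in the scanned range satisfies the equation.

No integer solutions with |y| ≤ 40.


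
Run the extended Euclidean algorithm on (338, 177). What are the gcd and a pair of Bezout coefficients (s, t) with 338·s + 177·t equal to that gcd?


Euclidean algorithm on (338, 177) — divide until remainder is 0:
  338 = 1 · 177 + 161
  177 = 1 · 161 + 16
  161 = 10 · 16 + 1
  16 = 16 · 1 + 0
gcd(338, 177) = 1.
Track Bezout coefficients alongside the remainders: start with r₀ = 338 = a·1 + b·0 (s = 1, t = 0) and r₁ = 177 = a·0 + b·1 (s = 0, t = 1); each new remainder r_{k+1} = r_{k-1} − q_k·r_k inherits s_{k+1} = s_{k-1} − q_k·s_k, t_{k+1} = t_{k-1} − q_k·t_k, so r_k = a·s_k + b·t_k at every step:
  q = 1: r = 161, s = 1 − 1·0 = 1, t = 0 − 1·1 = -1  (check: 338·1 + 177·(-1) = 161)
  q = 1: r = 16, s = 0 − 1·1 = -1, t = 1 − 1·(-1) = 2  (check: 338·(-1) + 177·2 = 16)
  q = 10: r = 1, s = 1 − 10·(-1) = 11, t = -1 − 10·2 = -21  (check: 338·11 + 177·(-21) = 1)
The row with r = 1 (the gcd) gives the Bezout coefficients s = 11, t = -21.
Result: 338 · (11) + 177 · (-21) = 1.

gcd(338, 177) = 1; s = 11, t = -21 (check: 338·11 + 177·(-21) = 1).


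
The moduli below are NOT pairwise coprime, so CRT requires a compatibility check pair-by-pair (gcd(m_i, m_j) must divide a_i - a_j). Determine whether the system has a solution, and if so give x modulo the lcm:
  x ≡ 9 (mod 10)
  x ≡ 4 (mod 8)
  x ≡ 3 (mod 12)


Moduli 10, 8, 12 are not pairwise coprime, so CRT works modulo lcm(m_i) when all pairwise compatibility conditions hold.
Pairwise compatibility: gcd(m_i, m_j) must divide a_i - a_j for every pair.
Merge one congruence at a time:
  Start: x ≡ 9 (mod 10).
  Combine with x ≡ 4 (mod 8): gcd(10, 8) = 2, and 4 - 9 = -5 is NOT divisible by 2.
    ⇒ system is inconsistent (no integer solution).

No solution (the system is inconsistent).


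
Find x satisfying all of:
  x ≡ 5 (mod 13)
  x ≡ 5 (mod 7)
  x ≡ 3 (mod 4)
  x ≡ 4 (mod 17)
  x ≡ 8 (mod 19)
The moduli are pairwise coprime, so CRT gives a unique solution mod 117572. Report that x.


Product of moduli M = 13 · 7 · 4 · 17 · 19 = 117572.
Merge one congruence at a time:
  Start: x ≡ 5 (mod 13).
  Combine with x ≡ 5 (mod 7); new modulus lcm = 91.
    Write x = 5 + 13·t and substitute into x ≡ 5 (mod 7): 13·t ≡ 5 − 5 = 0 (mod 7).
    Reduce coefficients mod 7: 6·t ≡ 0 (mod 7).
    The inverse of 6 mod 7 is 6 (since 6·6 = 36 = 5·7 + 1), so t ≡ 6·0 = 0 ≡ 0 (mod 7).
    Then x = 5 + 13·0 = 5, valid modulo lcm(13, 7) = 91: x ≡ 5 (mod 91).
  Combine with x ≡ 3 (mod 4); new modulus lcm = 364.
    Write x = 5 + 91·t and substitute into x ≡ 3 (mod 4): 91·t ≡ 3 − 5 = -2 (mod 4).
    Reduce coefficients mod 4: 3·t ≡ 2 (mod 4).
    The inverse of 3 mod 4 is 3 (since 3·3 = 9 = 2·4 + 1), so t ≡ 3·2 = 6 ≡ 2 (mod 4).
    Then x = 5 + 91·2 = 187, valid modulo lcm(91, 4) = 364: x ≡ 187 (mod 364).
  Combine with x ≡ 4 (mod 17); new modulus lcm = 6188.
    Write x = 187 + 364·t and substitute into x ≡ 4 (mod 17): 364·t ≡ 4 − 187 = -183 (mod 17).
    Reduce coefficients mod 17: 7·t ≡ 4 (mod 17).
    The inverse of 7 mod 17 is 5 (since 7·5 = 35 = 2·17 + 1), so t ≡ 5·4 = 20 ≡ 3 (mod 17).
    Then x = 187 + 364·3 = 1279, valid modulo lcm(364, 17) = 6188: x ≡ 1279 (mod 6188).
  Combine with x ≡ 8 (mod 19); new modulus lcm = 117572.
    Write x = 1279 + 6188·t and substitute into x ≡ 8 (mod 19): 6188·t ≡ 8 − 1279 = -1271 (mod 19).
    Reduce coefficients mod 19: 13·t ≡ 2 (mod 19).
    The inverse of 13 mod 19 is 3 (since 13·3 = 39 = 2·19 + 1), so t ≡ 3·2 = 6 ≡ 6 (mod 19).
    Then x = 1279 + 6188·6 = 38407, valid modulo lcm(6188, 19) = 117572: x ≡ 38407 (mod 117572).
Verify against each original: 38407 mod 13 = 5, 38407 mod 7 = 5, 38407 mod 4 = 3, 38407 mod 17 = 4, 38407 mod 19 = 8.

x ≡ 38407 (mod 117572).


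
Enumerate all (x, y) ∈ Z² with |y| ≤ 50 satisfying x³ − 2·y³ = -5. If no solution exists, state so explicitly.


The equation is x³ - 2y³ = -5. For fixed y, x³ = 2·y³ − 5, so a solution requires the RHS to be a perfect cube.
Strategy: iterate y from -50 to 50, compute RHS = 2·y³ − 5, and check whether it is a (positive or negative) perfect cube.
Check small values of y:
  y = 0: RHS = -5 is not a perfect cube.
  y = 1: RHS = -3 is not a perfect cube.
  y = -1: RHS = -7 is not a perfect cube.
  y = 2: RHS = 11 is not a perfect cube.
  y = -2: RHS = -21 is not a perfect cube.
  y = 3: RHS = 49 is not a perfect cube.
  y = -3: RHS = -59 is not a perfect cube.
Continuing the search up to |y| = 50 finds no solutions either.
No (x, y) in the scanned range satisfies the equation.

No integer solutions with |y| ≤ 50.


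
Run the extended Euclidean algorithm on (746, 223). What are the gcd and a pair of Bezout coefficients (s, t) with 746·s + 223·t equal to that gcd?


Euclidean algorithm on (746, 223) — divide until remainder is 0:
  746 = 3 · 223 + 77
  223 = 2 · 77 + 69
  77 = 1 · 69 + 8
  69 = 8 · 8 + 5
  8 = 1 · 5 + 3
  5 = 1 · 3 + 2
  3 = 1 · 2 + 1
  2 = 2 · 1 + 0
gcd(746, 223) = 1.
Track Bezout coefficients alongside the remainders: start with r₀ = 746 = a·1 + b·0 (s = 1, t = 0) and r₁ = 223 = a·0 + b·1 (s = 0, t = 1); each new remainder r_{k+1} = r_{k-1} − q_k·r_k inherits s_{k+1} = s_{k-1} − q_k·s_k, t_{k+1} = t_{k-1} − q_k·t_k, so r_k = a·s_k + b·t_k at every step:
  q = 3: r = 77, s = 1 − 3·0 = 1, t = 0 − 3·1 = -3  (check: 746·1 + 223·(-3) = 77)
  q = 2: r = 69, s = 0 − 2·1 = -2, t = 1 − 2·(-3) = 7  (check: 746·(-2) + 223·7 = 69)
  q = 1: r = 8, s = 1 − 1·(-2) = 3, t = -3 − 1·7 = -10  (check: 746·3 + 223·(-10) = 8)
  q = 8: r = 5, s = -2 − 8·3 = -26, t = 7 − 8·(-10) = 87  (check: 746·(-26) + 223·87 = 5)
  q = 1: r = 3, s = 3 − 1·(-26) = 29, t = -10 − 1·87 = -97  (check: 746·29 + 223·(-97) = 3)
  q = 1: r = 2, s = -26 − 1·29 = -55, t = 87 − 1·(-97) = 184  (check: 746·(-55) + 223·184 = 2)
  q = 1: r = 1, s = 29 − 1·(-55) = 84, t = -97 − 1·184 = -281  (check: 746·84 + 223·(-281) = 1)
The row with r = 1 (the gcd) gives the Bezout coefficients s = 84, t = -281.
Result: 746 · (84) + 223 · (-281) = 1.

gcd(746, 223) = 1; s = 84, t = -281 (check: 746·84 + 223·(-281) = 1).


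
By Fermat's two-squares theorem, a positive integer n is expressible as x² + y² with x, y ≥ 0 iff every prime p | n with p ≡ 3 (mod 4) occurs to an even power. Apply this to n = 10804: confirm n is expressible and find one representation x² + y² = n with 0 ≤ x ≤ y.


Step 1: Factor n = 10804 = 2^2 · 37 · 73.
Step 2: Check the mod-4 condition on each prime factor: 2 = 2 (special); 37 ≡ 1 (mod 4), exponent 1; 73 ≡ 1 (mod 4), exponent 1.
All primes ≡ 3 (mod 4) appear to even exponent (or don't appear), so by the two-squares theorem n IS expressible as a sum of two squares.
Step 3: Build a representation. Group n = k² · m with k = 2 and m = 37 · 73 = 2701 (a product of primes ≡ 1 (mod 4)); a representation of m scales to one of n via (k·x)² + (k·y)² = k²(x² + y²). Each prime p ≡ 1 (mod 4) is itself a sum of two squares; find a² by testing p − a² for a perfect square:
  37: 37 − 1² = 36 = 6² ⇒ 37 = 1² + 6².
  73: 73 − 1² = 72, 73 − 2² = 69, 73 − 3² = 64 = 8² ⇒ 73 = 3² + 8².
  Combine using the Brahmagupta–Fibonacci identity (a² + b²)(c² + d²) = (ac − bd)² + (ad + bc)² = (ac + bd)² + (ad − bc)²:
  37 · 73 = 2701: from (1² + 6²)(3² + 8²), take (1·3 − 6·8, 1·8 + 6·3) = (3 − 48, 8 + 18) = (-45, 26); dropping signs (only squares matter) gives (45, 26); check 45² + 26² = 2025 + 676 = 2701 ✓.
  Scale by k = 2: (2·45, 2·26) = (90, 52).
Step 4: Order so x ≤ y and verify: 52² + 90² = 2704 + 8100 = 10804 = n. ✓

n = 10804 = 52² + 90² (one valid representation with x ≤ y).


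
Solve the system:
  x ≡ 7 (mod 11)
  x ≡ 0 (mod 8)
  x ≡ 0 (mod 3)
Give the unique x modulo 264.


Moduli 11, 8, 3 are pairwise coprime; by CRT there is a unique solution modulo M = 11 · 8 · 3 = 264.
Solve pairwise, accumulating the modulus:
  Start with x ≡ 7 (mod 11).
  Combine with x ≡ 0 (mod 8): since gcd(11, 8) = 1, we get a unique residue mod 88.
    Write x = 7 + 11·t and substitute into x ≡ 0 (mod 8): 11·t ≡ 0 − 7 = -7 (mod 8).
    Reduce coefficients mod 8: 3·t ≡ 1 (mod 8).
    The inverse of 3 mod 8 is 3 (since 3·3 = 9 = 1·8 + 1), so t ≡ 3·1 = 3 ≡ 3 (mod 8).
    Then x = 7 + 11·3 = 40, valid modulo lcm(11, 8) = 88: x ≡ 40 (mod 88).
  Combine with x ≡ 0 (mod 3): since gcd(88, 3) = 1, we get a unique residue mod 264.
    Write x = 40 + 88·t and substitute into x ≡ 0 (mod 3): 88·t ≡ 0 − 40 = -40 (mod 3).
    Reduce coefficients mod 3: 1·t ≡ 2 (mod 3).
    So t ≡ 2 (mod 3).
    Then x = 40 + 88·2 = 216, valid modulo lcm(88, 3) = 264: x ≡ 216 (mod 264).
Verify: 216 mod 11 = 7 ✓, 216 mod 8 = 0 ✓, 216 mod 3 = 0 ✓.

x ≡ 216 (mod 264).


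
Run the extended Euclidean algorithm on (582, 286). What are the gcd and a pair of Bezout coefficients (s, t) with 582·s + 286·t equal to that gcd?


Euclidean algorithm on (582, 286) — divide until remainder is 0:
  582 = 2 · 286 + 10
  286 = 28 · 10 + 6
  10 = 1 · 6 + 4
  6 = 1 · 4 + 2
  4 = 2 · 2 + 0
gcd(582, 286) = 2.
Track Bezout coefficients alongside the remainders: start with r₀ = 582 = a·1 + b·0 (s = 1, t = 0) and r₁ = 286 = a·0 + b·1 (s = 0, t = 1); each new remainder r_{k+1} = r_{k-1} − q_k·r_k inherits s_{k+1} = s_{k-1} − q_k·s_k, t_{k+1} = t_{k-1} − q_k·t_k, so r_k = a·s_k + b·t_k at every step:
  q = 2: r = 10, s = 1 − 2·0 = 1, t = 0 − 2·1 = -2  (check: 582·1 + 286·(-2) = 10)
  q = 28: r = 6, s = 0 − 28·1 = -28, t = 1 − 28·(-2) = 57  (check: 582·(-28) + 286·57 = 6)
  q = 1: r = 4, s = 1 − 1·(-28) = 29, t = -2 − 1·57 = -59  (check: 582·29 + 286·(-59) = 4)
  q = 1: r = 2, s = -28 − 1·29 = -57, t = 57 − 1·(-59) = 116  (check: 582·(-57) + 286·116 = 2)
The row with r = 2 (the gcd) gives the Bezout coefficients s = -57, t = 116.
Result: 582 · (-57) + 286 · (116) = 2.

gcd(582, 286) = 2; s = -57, t = 116 (check: 582·(-57) + 286·116 = 2).
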